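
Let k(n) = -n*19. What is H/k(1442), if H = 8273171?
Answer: -8273171/27398 ≈ -301.96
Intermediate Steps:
k(n) = -19*n
H/k(1442) = 8273171/((-19*1442)) = 8273171/(-27398) = 8273171*(-1/27398) = -8273171/27398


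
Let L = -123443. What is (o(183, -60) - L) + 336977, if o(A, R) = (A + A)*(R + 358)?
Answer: 569488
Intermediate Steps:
o(A, R) = 2*A*(358 + R) (o(A, R) = (2*A)*(358 + R) = 2*A*(358 + R))
(o(183, -60) - L) + 336977 = (2*183*(358 - 60) - 1*(-123443)) + 336977 = (2*183*298 + 123443) + 336977 = (109068 + 123443) + 336977 = 232511 + 336977 = 569488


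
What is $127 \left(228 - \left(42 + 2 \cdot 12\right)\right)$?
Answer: $20574$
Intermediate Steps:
$127 \left(228 - \left(42 + 2 \cdot 12\right)\right) = 127 \left(228 - 66\right) = 127 \cdot 162 = 20574$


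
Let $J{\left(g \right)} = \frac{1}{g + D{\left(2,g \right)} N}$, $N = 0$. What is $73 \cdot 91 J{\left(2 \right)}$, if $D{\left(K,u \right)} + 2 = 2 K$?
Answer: $\frac{6643}{2} \approx 3321.5$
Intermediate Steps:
$D{\left(K,u \right)} = -2 + 2 K$
$J{\left(g \right)} = \frac{1}{g}$ ($J{\left(g \right)} = \frac{1}{g + \left(-2 + 2 \cdot 2\right) 0} = \frac{1}{g + \left(-2 + 4\right) 0} = \frac{1}{g + 2 \cdot 0} = \frac{1}{g + 0} = \frac{1}{g}$)
$73 \cdot 91 J{\left(2 \right)} = \frac{73 \cdot 91}{2} = 6643 \cdot \frac{1}{2} = \frac{6643}{2}$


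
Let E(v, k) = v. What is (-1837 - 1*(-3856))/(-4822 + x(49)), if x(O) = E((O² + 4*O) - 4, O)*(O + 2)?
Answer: 2019/127421 ≈ 0.015845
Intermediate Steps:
x(O) = (2 + O)*(-4 + O² + 4*O) (x(O) = ((O² + 4*O) - 4)*(O + 2) = (-4 + O² + 4*O)*(2 + O) = (2 + O)*(-4 + O² + 4*O))
(-1837 - 1*(-3856))/(-4822 + x(49)) = (-1837 - 1*(-3856))/(-4822 + (2 + 49)*(-4 + 49² + 4*49)) = (-1837 + 3856)/(-4822 + 51*(-4 + 2401 + 196)) = 2019/(-4822 + 51*2593) = 2019/(-4822 + 132243) = 2019/127421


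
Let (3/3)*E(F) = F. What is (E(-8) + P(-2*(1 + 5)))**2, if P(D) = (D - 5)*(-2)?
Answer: 676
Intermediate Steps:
E(F) = F
P(D) = 10 - 2*D (P(D) = (-5 + D)*(-2) = 10 - 2*D)
(E(-8) + P(-2*(1 + 5)))**2 = (-8 + (10 - (-4)*(1 + 5)))**2 = (-8 + (10 - (-4)*6))**2 = (-8 + (10 - 2*(-12)))**2 = (-8 + (10 + 24))**2 = (-8 + 34)**2 = 26**2 = 676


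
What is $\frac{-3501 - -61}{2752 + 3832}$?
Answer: $- \frac{430}{823} \approx -0.52248$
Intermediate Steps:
$\frac{-3501 - -61}{2752 + 3832} = \frac{-3501 + \left(-23 + 84\right)}{6584} = \left(-3501 + 61\right) \frac{1}{6584} = \left(-3440\right) \frac{1}{6584} = - \frac{430}{823}$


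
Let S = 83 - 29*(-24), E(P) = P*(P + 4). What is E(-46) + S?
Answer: 2711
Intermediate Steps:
E(P) = P*(4 + P)
S = 779 (S = 83 + 696 = 779)
E(-46) + S = -46*(4 - 46) + 779 = -46*(-42) + 779 = 1932 + 779 = 2711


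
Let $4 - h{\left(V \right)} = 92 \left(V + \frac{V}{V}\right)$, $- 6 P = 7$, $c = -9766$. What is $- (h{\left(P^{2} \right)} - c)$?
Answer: $- \frac{85975}{9} \approx -9552.8$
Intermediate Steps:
$P = - \frac{7}{6}$ ($P = \left(- \frac{1}{6}\right) 7 = - \frac{7}{6} \approx -1.1667$)
$h{\left(V \right)} = -88 - 92 V$ ($h{\left(V \right)} = 4 - 92 \left(V + \frac{V}{V}\right) = 4 - 92 \left(V + 1\right) = 4 - 92 \left(1 + V\right) = 4 - \left(92 + 92 V\right) = -88 - 92 V$)
$- (h{\left(P^{2} \right)} - c) = - (\left(-88 - 92 \left(- \frac{7}{6}\right)^{2}\right) - -9766) = - (\left(-88 - \frac{1127}{9}\right) + 9766) = - (- \frac{1919}{9} + 9766) = \left(-1\right) \frac{85975}{9} = - \frac{85975}{9}$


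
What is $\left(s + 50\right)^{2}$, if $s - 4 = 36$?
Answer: $8100$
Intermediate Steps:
$s = 40$ ($s = 4 + 36 = 40$)
$\left(s + 50\right)^{2} = \left(40 + 50\right)^{2} = 90^{2} = 8100$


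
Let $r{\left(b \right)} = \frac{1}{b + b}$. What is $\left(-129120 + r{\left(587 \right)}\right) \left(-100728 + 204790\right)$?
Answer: $- \frac{7887216901249}{587} \approx -1.3436 \cdot 10^{10}$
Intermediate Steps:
$r{\left(b \right)} = \frac{1}{2 b}$
$\left(-129120 + r{\left(587 \right)}\right) \left(-100728 + 204790\right) = \left(-129120 + \frac{1}{2 \cdot 587}\right) \left(-100728 + 204790\right) = \left(-129120 + \frac{1}{2} \cdot \frac{1}{587}\right) 104062 = \left(-129120 + \frac{1}{1174}\right) 104062 = \left(- \frac{151586879}{1174}\right) 104062 = - \frac{7887216901249}{587}$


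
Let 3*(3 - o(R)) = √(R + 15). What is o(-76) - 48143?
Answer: -48140 - I*√61/3 ≈ -48140.0 - 2.6034*I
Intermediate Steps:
o(R) = 3 - √(15 + R)/3 (o(R) = 3 - √(R + 15)/3 = 3 - √(15 + R)/3)
o(-76) - 48143 = (3 - √(15 - 76)/3) - 48143 = (3 - I*√61/3) - 48143 = -48140 - I*√61/3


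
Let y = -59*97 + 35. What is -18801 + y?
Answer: -24489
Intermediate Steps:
y = -5688 (y = -5723 + 35 = -5688)
-18801 + y = -18801 - 5688 = -24489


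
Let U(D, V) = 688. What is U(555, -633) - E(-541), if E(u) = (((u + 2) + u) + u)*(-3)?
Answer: -4175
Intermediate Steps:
E(u) = -6 - 9*u (E(u) = (((2 + u) + u) + u)*(-3) = ((2 + 2*u) + u)*(-3) = (2 + 3*u)*(-3) = -6 - 9*u)
U(555, -633) - E(-541) = 688 - (-6 - 9*(-541)) = 688 - (-6 + 4869) = 688 - 1*4863 = 688 - 4863 = -4175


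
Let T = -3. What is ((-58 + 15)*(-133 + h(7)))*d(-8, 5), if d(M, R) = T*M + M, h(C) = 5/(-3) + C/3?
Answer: 273136/3 ≈ 91045.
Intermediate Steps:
h(C) = -5/3 + C/3 (h(C) = 5*(-⅓) + C*(⅓) = -5/3 + C/3)
d(M, R) = -2*M (d(M, R) = -3*M + M = -2*M)
((-58 + 15)*(-133 + h(7)))*d(-8, 5) = ((-58 + 15)*(-133 + (-5/3 + (⅓)*7)))*(-2*(-8)) = -43*(-133 + (-5/3 + 7/3))*16 = -43*(-133 + ⅔)*16 = -43*(-397/3)*16 = (17071/3)*16 = 273136/3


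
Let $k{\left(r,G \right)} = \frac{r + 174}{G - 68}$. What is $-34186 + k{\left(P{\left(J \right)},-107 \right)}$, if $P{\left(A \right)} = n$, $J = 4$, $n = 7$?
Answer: $- \frac{5982731}{175} \approx -34187.0$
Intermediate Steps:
$P{\left(A \right)} = 7$
$k{\left(r,G \right)} = \frac{174 + r}{-68 + G}$
$-34186 + k{\left(P{\left(J \right)},-107 \right)} = -34186 + \frac{174 + 7}{-68 - 107} = -34186 + \frac{1}{-175} \cdot 181 = -34186 - \frac{181}{175} = - \frac{5982731}{175}$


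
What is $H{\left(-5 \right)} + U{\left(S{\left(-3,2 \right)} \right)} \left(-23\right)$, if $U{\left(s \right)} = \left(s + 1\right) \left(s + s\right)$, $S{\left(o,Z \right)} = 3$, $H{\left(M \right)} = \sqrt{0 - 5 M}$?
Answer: $-547$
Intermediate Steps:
$H{\left(M \right)} = \sqrt{5} \sqrt{- M}$ ($H{\left(M \right)} = \sqrt{0 - 5 M} = \sqrt{- 5 M} = \sqrt{5} \sqrt{- M}$)
$U{\left(s \right)} = 2 s \left(1 + s\right)$ ($U{\left(s \right)} = \left(1 + s\right) 2 s = 2 s \left(1 + s\right)$)
$H{\left(-5 \right)} + U{\left(S{\left(-3,2 \right)} \right)} \left(-23\right) = \sqrt{5} \sqrt{\left(-1\right) \left(-5\right)} + 2 \cdot 3 \left(1 + 3\right) \left(-23\right) = \sqrt{5} \sqrt{5} + 2 \cdot 3 \cdot 4 \left(-23\right) = 5 + 24 \left(-23\right) = 5 - 552 = -547$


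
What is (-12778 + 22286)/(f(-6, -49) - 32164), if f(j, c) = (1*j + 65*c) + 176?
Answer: -9508/35179 ≈ -0.27028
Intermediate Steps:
f(j, c) = 176 + j + 65*c (f(j, c) = (j + 65*c) + 176 = 176 + j + 65*c)
(-12778 + 22286)/(f(-6, -49) - 32164) = (-12778 + 22286)/((176 - 6 + 65*(-49)) - 32164) = 9508/((176 - 6 - 3185) - 32164) = 9508/(-3015 - 32164) = 9508/(-35179) = 9508*(-1/35179) = -9508/35179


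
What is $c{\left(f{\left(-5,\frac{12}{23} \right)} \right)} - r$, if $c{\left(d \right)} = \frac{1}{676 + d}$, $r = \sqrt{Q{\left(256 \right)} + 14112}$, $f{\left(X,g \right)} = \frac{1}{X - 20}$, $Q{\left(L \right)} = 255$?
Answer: $\frac{25}{16899} - \sqrt{14367} \approx -119.86$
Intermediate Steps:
$f{\left(X,g \right)} = \frac{1}{-20 + X}$
$r = \sqrt{14367}$ ($r = \sqrt{255 + 14112} = \sqrt{14367} \approx 119.86$)
$c{\left(f{\left(-5,\frac{12}{23} \right)} \right)} - r = \frac{1}{676 + \frac{1}{-20 - 5}} - \sqrt{14367} = \frac{1}{676 + \frac{1}{-25}} - \sqrt{14367} = \frac{1}{676 - \frac{1}{25}} - \sqrt{14367} = \frac{1}{\frac{16899}{25}} - \sqrt{14367} = \frac{25}{16899} - \sqrt{14367}$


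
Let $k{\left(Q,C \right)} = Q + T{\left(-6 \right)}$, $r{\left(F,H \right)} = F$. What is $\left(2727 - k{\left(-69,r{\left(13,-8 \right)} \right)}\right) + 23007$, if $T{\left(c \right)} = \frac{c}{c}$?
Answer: $25802$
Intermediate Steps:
$T{\left(c \right)} = 1$
$k{\left(Q,C \right)} = 1 + Q$ ($k{\left(Q,C \right)} = Q + 1 = 1 + Q$)
$\left(2727 - k{\left(-69,r{\left(13,-8 \right)} \right)}\right) + 23007 = \left(2727 - \left(1 - 69\right)\right) + 23007 = \left(2727 - -68\right) + 23007 = \left(2727 + 68\right) + 23007 = 2795 + 23007 = 25802$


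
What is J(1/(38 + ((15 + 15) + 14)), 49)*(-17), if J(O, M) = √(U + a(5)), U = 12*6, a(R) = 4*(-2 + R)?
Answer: -34*√21 ≈ -155.81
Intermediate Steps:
a(R) = -8 + 4*R
U = 72
J(O, M) = 2*√21 (J(O, M) = √(72 + (-8 + 4*5)) = √(72 + (-8 + 20)) = √(72 + 12) = √84 = 2*√21)
J(1/(38 + ((15 + 15) + 14)), 49)*(-17) = (2*√21)*(-17) = -34*√21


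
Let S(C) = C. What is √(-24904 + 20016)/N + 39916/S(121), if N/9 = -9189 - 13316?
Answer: 39916/121 - 2*I*√1222/202545 ≈ 329.88 - 0.00034518*I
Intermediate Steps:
N = -202545 (N = 9*(-9189 - 13316) = 9*(-22505) = -202545)
√(-24904 + 20016)/N + 39916/S(121) = √(-24904 + 20016)/(-202545) + 39916/121 = √(-4888)*(-1/202545) + 39916*(1/121) = (2*I*√1222)*(-1/202545) + 39916/121 = -2*I*√1222/202545 + 39916/121 = 39916/121 - 2*I*√1222/202545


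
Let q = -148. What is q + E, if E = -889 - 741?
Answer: -1778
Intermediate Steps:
E = -1630
q + E = -148 - 1630 = -1778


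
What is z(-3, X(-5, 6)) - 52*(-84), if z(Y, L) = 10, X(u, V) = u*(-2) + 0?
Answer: 4378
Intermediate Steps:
X(u, V) = -2*u (X(u, V) = -2*u + 0 = -2*u)
z(-3, X(-5, 6)) - 52*(-84) = 10 - 52*(-84) = 10 + 4368 = 4378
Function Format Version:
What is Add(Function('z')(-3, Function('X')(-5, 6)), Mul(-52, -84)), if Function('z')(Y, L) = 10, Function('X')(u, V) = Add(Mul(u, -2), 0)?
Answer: 4378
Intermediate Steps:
Function('X')(u, V) = Mul(-2, u) (Function('X')(u, V) = Add(Mul(-2, u), 0) = Mul(-2, u))
Add(Function('z')(-3, Function('X')(-5, 6)), Mul(-52, -84)) = Add(10, Mul(-52, -84)) = Add(10, 4368) = 4378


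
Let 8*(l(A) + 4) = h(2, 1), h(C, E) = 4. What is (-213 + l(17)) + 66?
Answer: -301/2 ≈ -150.50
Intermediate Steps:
l(A) = -7/2 (l(A) = -4 + (1/8)*4 = -4 + 1/2 = -7/2)
(-213 + l(17)) + 66 = (-213 - 7/2) + 66 = -433/2 + 66 = -301/2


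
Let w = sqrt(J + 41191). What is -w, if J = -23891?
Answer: -10*sqrt(173) ≈ -131.53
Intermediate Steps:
w = 10*sqrt(173) (w = sqrt(-23891 + 41191) = sqrt(17300) = 10*sqrt(173) ≈ 131.53)
-w = -10*sqrt(173)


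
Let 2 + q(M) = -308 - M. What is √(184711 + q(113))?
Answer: 4*√11518 ≈ 429.29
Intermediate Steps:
q(M) = -310 - M (q(M) = -2 + (-308 - M) = -310 - M)
√(184711 + q(113)) = √(184711 + (-310 - 1*113)) = √(184711 + (-310 - 113)) = √(184711 - 423) = √184288 = 4*√11518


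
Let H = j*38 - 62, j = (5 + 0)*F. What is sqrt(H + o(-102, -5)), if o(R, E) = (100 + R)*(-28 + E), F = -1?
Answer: I*sqrt(186) ≈ 13.638*I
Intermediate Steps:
j = -5 (j = (5 + 0)*(-1) = 5*(-1) = -5)
H = -252 (H = -5*38 - 62 = -190 - 62 = -252)
o(R, E) = (-28 + E)*(100 + R)
sqrt(H + o(-102, -5)) = sqrt(-252 + (-2800 - 28*(-102) + 100*(-5) - 5*(-102))) = sqrt(-252 + (-2800 + 2856 - 500 + 510)) = sqrt(-252 + 66) = sqrt(-186) = I*sqrt(186)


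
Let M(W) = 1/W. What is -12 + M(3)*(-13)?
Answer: -49/3 ≈ -16.333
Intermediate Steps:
-12 + M(3)*(-13) = -12 - 13/3 = -49/3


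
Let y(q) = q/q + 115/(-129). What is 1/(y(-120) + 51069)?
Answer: 129/6587915 ≈ 1.9581e-5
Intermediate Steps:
y(q) = 14/129 (y(q) = 1 + 115*(-1/129) = 1 - 115/129 = 14/129)
1/(y(-120) + 51069) = 1/(14/129 + 51069) = 1/(6587915/129) = 129/6587915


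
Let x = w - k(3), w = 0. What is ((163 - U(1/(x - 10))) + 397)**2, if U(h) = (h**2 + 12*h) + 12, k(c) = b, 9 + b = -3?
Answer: 4695889/16 ≈ 2.9349e+5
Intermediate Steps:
b = -12 (b = -9 - 3 = -12)
k(c) = -12
x = 12 (x = 0 - 1*(-12) = 0 + 12 = 12)
U(h) = 12 + h**2 + 12*h
((163 - U(1/(x - 10))) + 397)**2 = ((163 - (12 + (1/(12 - 10))**2 + 12/(12 - 10))) + 397)**2 = ((163 - (12 + (1/2)**2 + 12/2)) + 397)**2 = ((163 - (12 + (1/2)**2 + 12*(1/2))) + 397)**2 = ((163 - (12 + 1/4 + 6)) + 397)**2 = ((163 - 1*73/4) + 397)**2 = ((163 - 73/4) + 397)**2 = (579/4 + 397)**2 = (2167/4)**2 = 4695889/16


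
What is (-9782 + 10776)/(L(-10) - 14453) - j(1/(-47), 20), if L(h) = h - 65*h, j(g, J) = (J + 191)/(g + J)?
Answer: -137916887/12970407 ≈ -10.633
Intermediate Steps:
j(g, J) = (191 + J)/(J + g)
L(h) = -64*h (L(h) = h - 65*h = -64*h)
(-9782 + 10776)/(L(-10) - 14453) - j(1/(-47), 20) = (-9782 + 10776)/(-64*(-10) - 14453) - (191 + 20)/(20 + 1/(-47)) = 994/(640 - 14453) - 211/(20 - 1/47) = 994/(-13813) - 211/939/47 = 994*(-1/13813) - 47*211/939 = -994/13813 - 1*9917/939 = -994/13813 - 9917/939 = -137916887/12970407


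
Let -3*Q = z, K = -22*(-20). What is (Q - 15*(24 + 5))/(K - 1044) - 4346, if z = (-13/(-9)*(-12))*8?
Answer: -23621357/5436 ≈ -4345.4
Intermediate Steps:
K = 440
z = -416/3 (z = (-13*(-1/9)*(-12))*8 = ((13/9)*(-12))*8 = -52/3*8 = -416/3 ≈ -138.67)
Q = 416/9 (Q = -1/3*(-416/3) = 416/9 ≈ 46.222)
(Q - 15*(24 + 5))/(K - 1044) - 4346 = (416/9 - 15*(24 + 5))/(440 - 1044) - 4346 = (416/9 - 15*29)/(-604) - 4346 = (416/9 - 435)*(-1/604) - 4346 = -3499/9*(-1/604) - 4346 = 3499/5436 - 4346 = -23621357/5436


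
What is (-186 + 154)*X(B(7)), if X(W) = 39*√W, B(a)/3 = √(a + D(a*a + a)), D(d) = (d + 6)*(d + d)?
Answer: -1248*3^(¾)*2317^(¼) ≈ -19737.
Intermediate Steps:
D(d) = 2*d*(6 + d) (D(d) = (6 + d)*(2*d) = 2*d*(6 + d))
B(a) = 3*√(a + 2*(a + a²)*(6 + a + a²)) (B(a) = 3*√(a + 2*(a*a + a)*(6 + (a*a + a))) = 3*√(a + 2*(a² + a)*(6 + (a² + a))) = 3*√(a + 2*(a + a²)*(6 + (a + a²))) = 3*√(a + 2*(a + a²)*(6 + a + a²)))
(-186 + 154)*X(B(7)) = (-186 + 154)*(39*√(3*√(7*(1 + 2*(1 + 7)*(6 + 7*(1 + 7)))))) = -1248*√(3*√(7*(1 + 2*8*(6 + 7*8)))) = -1248*√(3*√(7*(1 + 2*8*(6 + 56)))) = -1248*√(3*√(7*(1 + 2*8*62))) = -1248*√(3*√(7*(1 + 992))) = -1248*√(3*√(7*993)) = -1248*√(3*√6951) = -1248*3^(¾)*2317^(¼)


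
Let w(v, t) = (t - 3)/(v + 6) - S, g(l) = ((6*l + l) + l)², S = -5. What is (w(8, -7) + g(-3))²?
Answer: 16499844/49 ≈ 3.3673e+5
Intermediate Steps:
g(l) = 64*l² (g(l) = (7*l + l)² = (8*l)² = 64*l²)
w(v, t) = 5 + (-3 + t)/(6 + v) (w(v, t) = (t - 3)/(v + 6) - 1*(-5) = (-3 + t)/(6 + v) + 5 = 5 + (-3 + t)/(6 + v))
(w(8, -7) + g(-3))² = ((27 - 7 + 5*8)/(6 + 8) + 64*(-3)²)² = ((27 - 7 + 40)/14 + 64*9)² = ((1/14)*60 + 576)² = (30/7 + 576)² = (4062/7)² = 16499844/49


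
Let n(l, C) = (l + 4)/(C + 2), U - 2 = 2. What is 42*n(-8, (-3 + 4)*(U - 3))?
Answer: -56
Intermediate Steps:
U = 4 (U = 2 + 2 = 4)
n(l, C) = (4 + l)/(2 + C)
42*n(-8, (-3 + 4)*(U - 3)) = 42*((4 - 8)/(2 + (-3 + 4)*(4 - 3))) = 42*(-4/(2 + 1*1)) = 42*(-4/(2 + 1)) = 42*(-4/3) = -56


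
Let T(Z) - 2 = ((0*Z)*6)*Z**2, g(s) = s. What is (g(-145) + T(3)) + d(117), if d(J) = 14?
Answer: -129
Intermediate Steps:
T(Z) = 2 (T(Z) = 2 + ((0*Z)*6)*Z**2 = 2 + (0*6)*Z**2 = 2 + 0*Z**2 = 2 + 0 = 2)
(g(-145) + T(3)) + d(117) = (-145 + 2) + 14 = -143 + 14 = -129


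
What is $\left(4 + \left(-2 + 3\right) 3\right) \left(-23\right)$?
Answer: $-161$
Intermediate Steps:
$\left(4 + \left(-2 + 3\right) 3\right) \left(-23\right) = \left(4 + 1 \cdot 3\right) \left(-23\right) = \left(4 + 3\right) \left(-23\right) = 7 \left(-23\right) = -161$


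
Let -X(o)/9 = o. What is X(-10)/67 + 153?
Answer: 10341/67 ≈ 154.34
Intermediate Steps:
X(o) = -9*o
X(-10)/67 + 153 = (-9*(-10))/67 + 153 = (1/67)*90 + 153 = 90/67 + 153 = 10341/67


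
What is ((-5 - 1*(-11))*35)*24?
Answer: 5040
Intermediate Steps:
((-5 - 1*(-11))*35)*24 = ((-5 + 11)*35)*24 = (6*35)*24 = 210*24 = 5040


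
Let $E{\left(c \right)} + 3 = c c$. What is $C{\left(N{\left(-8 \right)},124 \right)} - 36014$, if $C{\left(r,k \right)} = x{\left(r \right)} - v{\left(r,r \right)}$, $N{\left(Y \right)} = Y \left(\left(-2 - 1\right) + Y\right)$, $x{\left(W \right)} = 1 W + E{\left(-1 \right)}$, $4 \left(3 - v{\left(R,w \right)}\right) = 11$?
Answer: $- \frac{143713}{4} \approx -35928.0$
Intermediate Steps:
$v{\left(R,w \right)} = \frac{1}{4}$ ($v{\left(R,w \right)} = 3 - \frac{11}{4} = \frac{1}{4}$)
$E{\left(c \right)} = -3 + c^{2}$ ($E{\left(c \right)} = -3 + c c = -3 + c^{2}$)
$x{\left(W \right)} = -2 + W$ ($x{\left(W \right)} = 1 W - \left(3 - \left(-1\right)^{2}\right) = W + \left(-3 + 1\right) = W - 2 = -2 + W$)
$N{\left(Y \right)} = Y \left(-3 + Y\right)$ ($N{\left(Y \right)} = Y \left(\left(-2 - 1\right) + Y\right) = Y \left(-3 + Y\right)$)
$C{\left(r,k \right)} = - \frac{9}{4} + r$ ($C{\left(r,k \right)} = \left(-2 + r\right) - \frac{1}{4} = - \frac{9}{4} + r$)
$C{\left(N{\left(-8 \right)},124 \right)} - 36014 = \left(- \frac{9}{4} - 8 \left(-3 - 8\right)\right) - 36014 = \left(- \frac{9}{4} - -88\right) - 36014 = \left(- \frac{9}{4} + 88\right) - 36014 = \frac{343}{4} - 36014 = - \frac{143713}{4}$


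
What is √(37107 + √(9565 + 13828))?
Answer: √(37107 + √23393) ≈ 193.03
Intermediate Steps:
√(37107 + √(9565 + 13828)) = √(37107 + √23393)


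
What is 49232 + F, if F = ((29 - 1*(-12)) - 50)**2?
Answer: 49313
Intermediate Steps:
F = 81 (F = ((29 + 12) - 50)**2 = (41 - 50)**2 = (-9)**2 = 81)
49232 + F = 49232 + 81 = 49313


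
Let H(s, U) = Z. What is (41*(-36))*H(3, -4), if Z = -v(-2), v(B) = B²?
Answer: 5904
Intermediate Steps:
Z = -4 (Z = -1*(-2)² = -1*4 = -4)
H(s, U) = -4
(41*(-36))*H(3, -4) = (41*(-36))*(-4) = -1476*(-4) = 5904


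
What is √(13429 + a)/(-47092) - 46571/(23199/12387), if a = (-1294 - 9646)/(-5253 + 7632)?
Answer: -192291659/7733 - √75977292729/112031868 ≈ -24866.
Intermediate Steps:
a = -10940/2379 ≈ -4.5986
√(13429 + a)/(-47092) - 46571/(23199/12387) = √(13429 - 10940/2379)/(-47092) - 46571/(23199/12387) = √(31936651/2379)*(-1/47092) - 46571/(23199*(1/12387)) = (√75977292729/2379)*(-1/47092) - 46571/7733/4129 = -√75977292729/112031868 - 46571*4129/7733 = -√75977292729/112031868 - 192291659/7733 = -192291659/7733 - √75977292729/112031868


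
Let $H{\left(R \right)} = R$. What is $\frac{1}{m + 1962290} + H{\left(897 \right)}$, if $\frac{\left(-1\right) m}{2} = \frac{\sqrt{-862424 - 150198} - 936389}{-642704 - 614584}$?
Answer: $\frac{454994828273409636100258945}{507240610941934477155421} - \frac{209548 i \sqrt{1012622}}{507240610941934477155421} \approx 897.0 - 4.1571 \cdot 10^{-16} i$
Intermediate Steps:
$m = - \frac{936389}{628644} + \frac{i \sqrt{1012622}}{628644}$ ($m = - 2 \frac{\sqrt{-862424 - 150198} - 936389}{-642704 - 614584} = - 2 \frac{\sqrt{-1012622} - 936389}{-1257288} = - 2 \left(i \sqrt{1012622} - 936389\right) \left(- \frac{1}{1257288}\right) = - 2 \left(-936389 + i \sqrt{1012622}\right) \left(- \frac{1}{1257288}\right) = - 2 \left(\frac{936389}{1257288} - \frac{i \sqrt{1012622}}{1257288}\right) = - \frac{936389}{628644} + \frac{i \sqrt{1012622}}{628644} \approx -1.4895 + 0.0016007 i$)
$\frac{1}{m + 1962290} + H{\left(897 \right)} = \frac{1}{\left(- \frac{936389}{628644} + \frac{i \sqrt{1012622}}{628644}\right) + 1962290} + 897 = \frac{1}{\frac{1233580898371}{628644} + \frac{i \sqrt{1012622}}{628644}} + 897 = 897 + \frac{1}{\frac{1233580898371}{628644} + \frac{i \sqrt{1012622}}{628644}}$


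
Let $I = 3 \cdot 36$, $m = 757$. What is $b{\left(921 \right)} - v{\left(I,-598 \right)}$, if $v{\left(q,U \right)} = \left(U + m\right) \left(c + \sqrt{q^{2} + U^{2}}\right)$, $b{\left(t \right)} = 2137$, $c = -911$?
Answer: $146986 - 318 \sqrt{92317} \approx 50366.0$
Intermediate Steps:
$I = 108$
$v{\left(q,U \right)} = \left(-911 + \sqrt{U^{2} + q^{2}}\right) \left(757 + U\right)$ ($v{\left(q,U \right)} = \left(U + 757\right) \left(-911 + \sqrt{q^{2} + U^{2}}\right) = \left(757 + U\right) \left(-911 + \sqrt{U^{2} + q^{2}}\right) = \left(-911 + \sqrt{U^{2} + q^{2}}\right) \left(757 + U\right)$)
$b{\left(921 \right)} - v{\left(I,-598 \right)} = 2137 - \left(-689627 - -544778 + 757 \sqrt{\left(-598\right)^{2} + 108^{2}} - 598 \sqrt{\left(-598\right)^{2} + 108^{2}}\right) = 2137 - \left(-689627 + 544778 + 757 \sqrt{357604 + 11664} - 598 \sqrt{357604 + 11664}\right) = 2137 - \left(-689627 + 544778 + 757 \sqrt{369268} - 598 \sqrt{369268}\right) = 2137 - \left(-689627 + 544778 + 757 \cdot 2 \sqrt{92317} - 598 \cdot 2 \sqrt{92317}\right) = 2137 - \left(-689627 + 544778 + 1514 \sqrt{92317} - 1196 \sqrt{92317}\right) = 2137 - \left(-144849 + 318 \sqrt{92317}\right) = 2137 + \left(144849 - 318 \sqrt{92317}\right) = 146986 - 318 \sqrt{92317}$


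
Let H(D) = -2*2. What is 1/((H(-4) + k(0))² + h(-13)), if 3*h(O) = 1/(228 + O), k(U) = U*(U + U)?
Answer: 645/10321 ≈ 0.062494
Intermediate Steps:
H(D) = -4
k(U) = 2*U² (k(U) = U*(2*U) = 2*U²)
h(O) = 1/(3*(228 + O))
1/((H(-4) + k(0))² + h(-13)) = 1/((-4 + 2*0²)² + 1/(3*(228 - 13))) = 1/((-4 + 2*0)² + (⅓)/215) = 1/((-4 + 0)² + (⅓)*(1/215)) = 1/((-4)² + 1/645) = 1/(16 + 1/645) = 1/(10321/645) = 645/10321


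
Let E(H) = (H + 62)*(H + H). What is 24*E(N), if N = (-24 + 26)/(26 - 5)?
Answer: 41728/147 ≈ 283.86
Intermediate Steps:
N = 2/21 ≈ 0.095238
E(H) = 2*H*(62 + H) (E(H) = (62 + H)*(2*H) = 2*H*(62 + H))
24*E(N) = 24*(2*(2/21)*(62 + 2/21)) = 24*(2*(2/21)*(1304/21)) = 24*(5216/441) = 41728/147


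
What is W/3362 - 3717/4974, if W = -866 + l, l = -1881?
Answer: -53171/33989 ≈ -1.5644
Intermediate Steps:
W = -2747 (W = -866 - 1881 = -2747)
W/3362 - 3717/4974 = -2747/3362 - 3717/4974 = -2747*1/3362 - 3717*1/4974 = -67/82 - 1239/1658 = -53171/33989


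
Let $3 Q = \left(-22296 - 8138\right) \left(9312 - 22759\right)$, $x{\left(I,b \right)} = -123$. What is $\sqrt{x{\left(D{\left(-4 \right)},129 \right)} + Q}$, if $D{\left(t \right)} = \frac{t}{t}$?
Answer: $\frac{\sqrt{1227736887}}{3} \approx 11680.0$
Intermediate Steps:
$D{\left(t \right)} = 1$
$Q = \frac{409245998}{3}$ ($Q = \frac{\left(-22296 - 8138\right) \left(9312 - 22759\right)}{3} = \frac{\left(-30434\right) \left(-13447\right)}{3} = \frac{1}{3} \cdot 409245998 = \frac{409245998}{3} \approx 1.3642 \cdot 10^{8}$)
$\sqrt{x{\left(D{\left(-4 \right)},129 \right)} + Q} = \sqrt{-123 + \frac{409245998}{3}} = \sqrt{\frac{409245629}{3}} = \frac{\sqrt{1227736887}}{3}$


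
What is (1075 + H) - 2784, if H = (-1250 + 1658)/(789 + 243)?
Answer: -73470/43 ≈ -1708.6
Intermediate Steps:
H = 17/43 (H = 408/1032 = 408*(1/1032) = 17/43 ≈ 0.39535)
(1075 + H) - 2784 = (1075 + 17/43) - 2784 = 46242/43 - 2784 = -73470/43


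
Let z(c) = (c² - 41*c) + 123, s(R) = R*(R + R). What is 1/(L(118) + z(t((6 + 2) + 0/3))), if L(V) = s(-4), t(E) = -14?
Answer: 1/925 ≈ 0.0010811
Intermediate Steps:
s(R) = 2*R² (s(R) = R*(2*R) = 2*R²)
z(c) = 123 + c² - 41*c
L(V) = 32 (L(V) = 2*(-4)² = 2*16 = 32)
1/(L(118) + z(t((6 + 2) + 0/3))) = 1/(32 + (123 + (-14)² - 41*(-14))) = 1/(32 + (123 + 196 + 574)) = 1/(32 + 893) = 1/925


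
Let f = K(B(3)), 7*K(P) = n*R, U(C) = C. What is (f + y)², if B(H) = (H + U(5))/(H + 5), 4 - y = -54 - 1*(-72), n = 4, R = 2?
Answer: 8100/49 ≈ 165.31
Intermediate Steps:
y = -14 (y = 4 - (-54 - 1*(-72)) = 4 - (-54 + 72) = 4 - 1*18 = 4 - 18 = -14)
B(H) = 1 (B(H) = (H + 5)/(H + 5) = (5 + H)/(5 + H) = 1)
K(P) = 8/7 (K(P) = (4*2)/7 = (⅐)*8 = 8/7)
f = 8/7 ≈ 1.1429
(f + y)² = (8/7 - 14)² = (-90/7)² = 8100/49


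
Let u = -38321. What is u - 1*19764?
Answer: -58085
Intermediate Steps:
u - 1*19764 = -38321 - 1*19764 = -38321 - 19764 = -58085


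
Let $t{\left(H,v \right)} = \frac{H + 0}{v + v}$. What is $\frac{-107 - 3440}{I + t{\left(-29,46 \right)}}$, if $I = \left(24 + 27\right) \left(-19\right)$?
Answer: $\frac{326324}{89177} \approx 3.6593$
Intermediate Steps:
$I = -969$ ($I = 51 \left(-19\right) = -969$)
$t{\left(H,v \right)} = \frac{H}{2 v}$
$\frac{-107 - 3440}{I + t{\left(-29,46 \right)}} = \frac{-107 - 3440}{-969 + \frac{1}{2} \left(-29\right) \frac{1}{46}} = - \frac{3547}{-969 + \frac{1}{2} \left(-29\right) \frac{1}{46}} = - \frac{3547}{-969 - \frac{29}{92}} = - \frac{3547}{- \frac{89177}{92}} = \left(-3547\right) \left(- \frac{92}{89177}\right) = \frac{326324}{89177}$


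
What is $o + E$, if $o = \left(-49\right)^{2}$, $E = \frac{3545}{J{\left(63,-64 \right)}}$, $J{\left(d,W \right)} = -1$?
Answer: $-1144$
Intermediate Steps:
$E = -3545$ ($E = \frac{3545}{-1} = 3545 \left(-1\right) = -3545$)
$o = 2401$
$o + E = 2401 - 3545 = -1144$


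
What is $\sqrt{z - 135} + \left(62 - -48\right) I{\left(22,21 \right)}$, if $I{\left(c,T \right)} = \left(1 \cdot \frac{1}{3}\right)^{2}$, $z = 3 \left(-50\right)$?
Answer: $\frac{110}{9} + i \sqrt{285} \approx 12.222 + 16.882 i$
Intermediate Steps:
$z = -150$
$I{\left(c,T \right)} = \frac{1}{9}$ ($I{\left(c,T \right)} = \left(1 \cdot \frac{1}{3}\right)^{2} = \left(\frac{1}{3}\right)^{2} = \frac{1}{9}$)
$\sqrt{z - 135} + \left(62 - -48\right) I{\left(22,21 \right)} = \sqrt{-150 - 135} + \left(62 - -48\right) \frac{1}{9} = \sqrt{-285} + \left(62 + 48\right) \frac{1}{9} = i \sqrt{285} + 110 \cdot \frac{1}{9} = i \sqrt{285} + \frac{110}{9} = \frac{110}{9} + i \sqrt{285}$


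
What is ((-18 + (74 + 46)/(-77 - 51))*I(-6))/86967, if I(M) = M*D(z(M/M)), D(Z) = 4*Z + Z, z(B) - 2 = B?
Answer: 505/25768 ≈ 0.019598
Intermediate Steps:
z(B) = 2 + B
D(Z) = 5*Z
I(M) = 15*M (I(M) = M*(5*(2 + M/M)) = M*(5*(2 + 1)) = M*(5*3) = M*15 = 15*M)
((-18 + (74 + 46)/(-77 - 51))*I(-6))/86967 = ((-18 + (74 + 46)/(-77 - 51))*(15*(-6)))/86967 = ((-18 + 120/(-128))*(-90))*(1/86967) = ((-18 + 120*(-1/128))*(-90))*(1/86967) = ((-18 - 15/16)*(-90))*(1/86967) = -303/16*(-90)*(1/86967) = (13635/8)*(1/86967) = 505/25768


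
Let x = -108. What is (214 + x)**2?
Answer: 11236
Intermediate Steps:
(214 + x)**2 = (214 - 108)**2 = 106**2 = 11236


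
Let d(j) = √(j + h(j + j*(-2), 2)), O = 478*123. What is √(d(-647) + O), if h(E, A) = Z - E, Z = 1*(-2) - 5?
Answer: √(58794 + I*√1301) ≈ 242.47 + 0.0744*I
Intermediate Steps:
Z = -7 (Z = -2 - 5 = -7)
O = 58794
h(E, A) = -7 - E
d(j) = √(-7 + 2*j) (d(j) = √(j + (-7 - (j + j*(-2)))) = √(j + (-7 - (j - 2*j))) = √(j + (-7 - (-1)*j)) = √(j + (-7 + j)) = √(-7 + 2*j))
√(d(-647) + O) = √(√(-7 + 2*(-647)) + 58794) = √(√(-7 - 1294) + 58794) = √(√(-1301) + 58794) = √(I*√1301 + 58794) = √(58794 + I*√1301)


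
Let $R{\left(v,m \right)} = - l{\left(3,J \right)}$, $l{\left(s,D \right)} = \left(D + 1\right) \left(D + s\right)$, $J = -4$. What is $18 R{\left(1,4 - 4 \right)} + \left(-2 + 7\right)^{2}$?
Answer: $-29$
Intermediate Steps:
$l{\left(s,D \right)} = \left(1 + D\right) \left(D + s\right)$
$R{\left(v,m \right)} = -3$ ($R{\left(v,m \right)} = - (-4 + 3 + \left(-4\right)^{2} - 12) = - (-4 + 3 + 16 - 12) = \left(-1\right) 3 = -3$)
$18 R{\left(1,4 - 4 \right)} + \left(-2 + 7\right)^{2} = 18 \left(-3\right) + \left(-2 + 7\right)^{2} = -54 + 5^{2} = -54 + 25 = -29$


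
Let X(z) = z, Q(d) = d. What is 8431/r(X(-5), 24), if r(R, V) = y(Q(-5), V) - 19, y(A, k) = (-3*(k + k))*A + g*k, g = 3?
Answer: 8431/773 ≈ 10.907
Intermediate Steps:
y(A, k) = 3*k - 6*A*k (y(A, k) = (-3*(k + k))*A + 3*k = (-6*k)*A + 3*k = -6*A*k + 3*k = 3*k - 6*A*k)
r(R, V) = -19 + 33*V (r(R, V) = 3*V*(1 - 2*(-5)) - 19 = 3*V*(1 + 10) - 19 = 3*V*11 - 19 = 33*V - 19 = -19 + 33*V)
8431/r(X(-5), 24) = 8431/(-19 + 33*24) = 8431/(-19 + 792) = 8431/773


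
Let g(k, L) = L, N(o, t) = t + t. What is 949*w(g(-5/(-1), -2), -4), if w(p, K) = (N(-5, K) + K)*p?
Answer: 22776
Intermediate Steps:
N(o, t) = 2*t
w(p, K) = 3*K*p (w(p, K) = (2*K + K)*p = (3*K)*p = 3*K*p)
949*w(g(-5/(-1), -2), -4) = 949*(3*(-4)*(-2)) = 949*24 = 22776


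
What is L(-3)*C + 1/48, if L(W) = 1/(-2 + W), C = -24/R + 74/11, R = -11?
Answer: -4649/2640 ≈ -1.7610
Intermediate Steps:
C = 98/11 (C = -24/(-11) + 74/11 = -24*(-1/11) + 74*(1/11) = 24/11 + 74/11 = 98/11 ≈ 8.9091)
L(-3)*C + 1/48 = (98/11)/(-2 - 3) + 1/48 = (98/11)/(-5) + 1/48 = -⅕*98/11 + 1/48 = -98/55 + 1/48 = -4649/2640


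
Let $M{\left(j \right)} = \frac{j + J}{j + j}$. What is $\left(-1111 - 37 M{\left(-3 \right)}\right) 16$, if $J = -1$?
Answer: $- \frac{54512}{3} \approx -18171.0$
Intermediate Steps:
$M{\left(j \right)} = \frac{-1 + j}{2 j}$ ($M{\left(j \right)} = \frac{j - 1}{j + j} = \frac{-1 + j}{2 j}$)
$\left(-1111 - 37 M{\left(-3 \right)}\right) 16 = \left(-1111 - 37 \frac{-1 - 3}{2 \left(-3\right)}\right) 16 = \left(-1111 - 37 \cdot \frac{1}{2} \left(- \frac{1}{3}\right) \left(-4\right)\right) 16 = \left(-1111 - \frac{74}{3}\right) 16 = \left(- \frac{3407}{3}\right) 16 = - \frac{54512}{3}$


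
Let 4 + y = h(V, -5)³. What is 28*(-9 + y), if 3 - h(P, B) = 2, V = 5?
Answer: -336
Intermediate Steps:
h(P, B) = 1 (h(P, B) = 3 - 1*2 = 3 - 2 = 1)
y = -3 (y = -4 + 1³ = -4 + 1 = -3)
28*(-9 + y) = 28*(-9 - 3) = 28*(-12) = -336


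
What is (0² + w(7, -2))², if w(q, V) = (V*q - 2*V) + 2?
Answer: 64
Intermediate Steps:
w(q, V) = 2 - 2*V + V*q (w(q, V) = (-2*V + V*q) + 2 = 2 - 2*V + V*q)
(0² + w(7, -2))² = (0² + (2 - 2*(-2) - 2*7))² = (0 + (2 + 4 - 14))² = (0 - 8)² = (-8)² = 64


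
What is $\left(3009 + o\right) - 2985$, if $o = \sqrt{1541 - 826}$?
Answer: $24 + \sqrt{715} \approx 50.74$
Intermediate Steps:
$o = \sqrt{715} \approx 26.739$
$\left(3009 + o\right) - 2985 = \left(3009 + \sqrt{715}\right) - 2985 = 24 + \sqrt{715}$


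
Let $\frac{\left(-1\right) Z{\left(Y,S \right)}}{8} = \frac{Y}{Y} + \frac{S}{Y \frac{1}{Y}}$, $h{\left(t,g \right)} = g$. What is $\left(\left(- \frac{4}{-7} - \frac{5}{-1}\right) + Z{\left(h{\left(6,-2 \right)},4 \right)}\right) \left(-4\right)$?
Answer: $\frac{964}{7} \approx 137.71$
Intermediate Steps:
$Z{\left(Y,S \right)} = -8 - 8 S$ ($Z{\left(Y,S \right)} = - 8 \left(\frac{Y}{Y} + \frac{S}{Y \frac{1}{Y}}\right) = - 8 \left(1 + \frac{S}{1}\right) = - 8 \left(1 + S 1\right) = - 8 \left(1 + S\right) = -8 - 8 S$)
$\left(\left(- \frac{4}{-7} - \frac{5}{-1}\right) + Z{\left(h{\left(6,-2 \right)},4 \right)}\right) \left(-4\right) = \left(\left(- \frac{4}{-7} - \frac{5}{-1}\right) - 40\right) \left(-4\right) = \left(\left(\left(-4\right) \left(- \frac{1}{7}\right) - -5\right) - 40\right) \left(-4\right) = \left(\left(\frac{4}{7} + 5\right) - 40\right) \left(-4\right) = \left(\frac{39}{7} - 40\right) \left(-4\right) = \left(- \frac{241}{7}\right) \left(-4\right) = \frac{964}{7}$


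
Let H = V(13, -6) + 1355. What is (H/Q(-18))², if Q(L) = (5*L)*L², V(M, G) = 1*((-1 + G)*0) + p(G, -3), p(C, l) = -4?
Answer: 1825201/850305600 ≈ 0.0021465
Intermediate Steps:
V(M, G) = -4 (V(M, G) = 1*((-1 + G)*0) - 4 = 1*0 - 4 = 0 - 4 = -4)
H = 1351 (H = -4 + 1355 = 1351)
Q(L) = 5*L³
(H/Q(-18))² = (1351/((5*(-18)³)))² = (1351/((5*(-5832))))² = (1351/(-29160))² = (1351*(-1/29160))² = (-1351/29160)² = 1825201/850305600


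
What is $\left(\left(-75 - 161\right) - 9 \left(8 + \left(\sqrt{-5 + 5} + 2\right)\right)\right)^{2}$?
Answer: $106276$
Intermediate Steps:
$\left(\left(-75 - 161\right) - 9 \left(8 + \left(\sqrt{-5 + 5} + 2\right)\right)\right)^{2} = \left(\left(-75 - 161\right) - 9 \left(8 + \left(\sqrt{0} + 2\right)\right)\right)^{2} = \left(-236 - 9 \left(8 + \left(0 + 2\right)\right)\right)^{2} = \left(-236 - 9 \left(8 + 2\right)\right)^{2} = \left(-236 - 90\right)^{2} = \left(-326\right)^{2} = 106276$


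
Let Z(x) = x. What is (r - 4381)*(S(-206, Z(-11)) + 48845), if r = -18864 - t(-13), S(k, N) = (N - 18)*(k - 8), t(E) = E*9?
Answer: -1273219528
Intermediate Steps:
t(E) = 9*E
S(k, N) = (-18 + N)*(-8 + k)
r = -18747 (r = -18864 - 9*(-13) = -18864 - 1*(-117) = -18864 + 117 = -18747)
(r - 4381)*(S(-206, Z(-11)) + 48845) = (-18747 - 4381)*((144 - 18*(-206) - 8*(-11) - 11*(-206)) + 48845) = -23128*((144 + 3708 + 88 + 2266) + 48845) = -23128*(6206 + 48845) = -23128*55051 = -1273219528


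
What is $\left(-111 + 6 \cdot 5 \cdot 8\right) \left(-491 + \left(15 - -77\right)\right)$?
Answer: $-51471$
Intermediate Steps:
$\left(-111 + 6 \cdot 5 \cdot 8\right) \left(-491 + \left(15 - -77\right)\right) = \left(-111 + 30 \cdot 8\right) \left(-491 + \left(15 + 77\right)\right) = \left(-111 + 240\right) \left(-491 + 92\right) = 129 \left(-399\right) = -51471$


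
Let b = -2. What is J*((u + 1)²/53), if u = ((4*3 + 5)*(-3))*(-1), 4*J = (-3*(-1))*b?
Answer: -4056/53 ≈ -76.528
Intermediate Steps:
J = -3/2 (J = (-3*(-1)*(-2))/4 = (3*(-2))/4 = (¼)*(-6) = -3/2 ≈ -1.5000)
u = 51 (u = ((12 + 5)*(-3))*(-1) = (17*(-3))*(-1) = -51*(-1) = 51)
J*((u + 1)²/53) = -3*(51 + 1)²/(2*53) = -3*52²/(2*53) = -4056/53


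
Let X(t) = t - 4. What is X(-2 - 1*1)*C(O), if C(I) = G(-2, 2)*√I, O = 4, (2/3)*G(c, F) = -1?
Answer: 21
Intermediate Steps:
G(c, F) = -3/2 (G(c, F) = (3/2)*(-1) = -3/2)
X(t) = -4 + t
C(I) = -3*√I/2
X(-2 - 1*1)*C(O) = (-4 + (-2 - 1*1))*(-3*√4/2) = (-4 + (-2 - 1))*(-3/2*2) = (-4 - 3)*(-3) = -7*(-3) = 21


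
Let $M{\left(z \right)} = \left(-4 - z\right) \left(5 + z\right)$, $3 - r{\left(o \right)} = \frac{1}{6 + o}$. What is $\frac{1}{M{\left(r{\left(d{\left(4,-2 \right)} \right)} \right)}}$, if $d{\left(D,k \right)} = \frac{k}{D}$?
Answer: $- \frac{121}{6450} \approx -0.01876$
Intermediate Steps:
$r{\left(o \right)} = 3 - \frac{1}{6 + o}$
$\frac{1}{M{\left(r{\left(d{\left(4,-2 \right)} \right)} \right)}} = \frac{1}{-20 - \left(\frac{17 + 3 \left(- \frac{2}{4}\right)}{6 - \frac{2}{4}}\right)^{2} - 9 \frac{17 + 3 \left(- \frac{2}{4}\right)}{6 - \frac{2}{4}}} = \frac{1}{-20 - \left(\frac{17 + 3 \left(\left(-2\right) \frac{1}{4}\right)}{6 - \frac{1}{2}}\right)^{2} - 9 \frac{17 + 3 \left(\left(-2\right) \frac{1}{4}\right)}{6 - \frac{1}{2}}} = \frac{1}{-20 - \left(\frac{17 + 3 \left(- \frac{1}{2}\right)}{6 - \frac{1}{2}}\right)^{2} - 9 \frac{17 + 3 \left(- \frac{1}{2}\right)}{6 - \frac{1}{2}}} = \frac{1}{-20 - \left(\frac{17 - \frac{3}{2}}{\frac{11}{2}}\right)^{2} - 9 \frac{17 - \frac{3}{2}}{\frac{11}{2}}} = \frac{1}{-20 - \left(\frac{2}{11} \cdot \frac{31}{2}\right)^{2} - 9 \cdot \frac{2}{11} \cdot \frac{31}{2}} = \frac{1}{-20 - \left(\frac{31}{11}\right)^{2} - \frac{279}{11}} = \frac{1}{-20 - \frac{961}{121} - \frac{279}{11}} = \frac{1}{- \frac{6450}{121}} = - \frac{121}{6450}$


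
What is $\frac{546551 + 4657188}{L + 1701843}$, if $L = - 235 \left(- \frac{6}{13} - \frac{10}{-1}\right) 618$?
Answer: $\frac{67648607}{4115439} \approx 16.438$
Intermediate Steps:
$L = - \frac{18008520}{13}$ ($L = - 235 \left(\left(-6\right) \frac{1}{13} - -10\right) 618 = - 235 \left(- \frac{6}{13} + 10\right) 618 = - 235 \cdot \frac{124}{13} \cdot 618 = \left(-235\right) \frac{76632}{13} = - \frac{18008520}{13} \approx -1.3853 \cdot 10^{6}$)
$\frac{546551 + 4657188}{L + 1701843} = \frac{546551 + 4657188}{- \frac{18008520}{13} + 1701843} = \frac{5203739}{\frac{4115439}{13}} = 5203739 \cdot \frac{13}{4115439} = \frac{67648607}{4115439}$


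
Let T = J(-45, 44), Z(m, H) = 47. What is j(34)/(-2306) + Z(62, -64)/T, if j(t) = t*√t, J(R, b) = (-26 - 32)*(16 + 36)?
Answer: -47/3016 - 17*√34/1153 ≈ -0.10156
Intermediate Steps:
J(R, b) = -3016 (J(R, b) = -58*52 = -3016)
T = -3016
j(t) = t^(3/2)
j(34)/(-2306) + Z(62, -64)/T = 34^(3/2)/(-2306) + 47/(-3016) = (34*√34)*(-1/2306) + 47*(-1/3016) = -17*√34/1153 - 47/3016 = -47/3016 - 17*√34/1153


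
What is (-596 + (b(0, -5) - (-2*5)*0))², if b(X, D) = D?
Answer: 361201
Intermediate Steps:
(-596 + (b(0, -5) - (-2*5)*0))² = (-596 + (-5 - (-2*5)*0))² = (-596 + (-5 - (-10)*0))² = (-596 + (-5 - 1*0))² = (-596 + (-5 + 0))² = (-596 - 5)² = (-601)² = 361201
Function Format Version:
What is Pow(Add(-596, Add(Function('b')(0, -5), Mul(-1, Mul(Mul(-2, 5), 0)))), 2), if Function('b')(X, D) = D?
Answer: 361201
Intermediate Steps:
Pow(Add(-596, Add(Function('b')(0, -5), Mul(-1, Mul(Mul(-2, 5), 0)))), 2) = Pow(Add(-596, Add(-5, Mul(-1, Mul(Mul(-2, 5), 0)))), 2) = Pow(Add(-596, Add(-5, Mul(-1, Mul(-10, 0)))), 2) = Pow(Add(-596, Add(-5, Mul(-1, 0))), 2) = Pow(Add(-596, Add(-5, 0)), 2) = Pow(Add(-596, -5), 2) = Pow(-601, 2) = 361201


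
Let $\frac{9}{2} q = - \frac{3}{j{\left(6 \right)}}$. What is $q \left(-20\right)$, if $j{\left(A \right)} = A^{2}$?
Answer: $\frac{10}{27} \approx 0.37037$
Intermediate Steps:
$q = - \frac{1}{54}$ ($q = \frac{2 \left(- \frac{3}{6^{2}}\right)}{9} = \frac{2 \left(- \frac{3}{36}\right)}{9} = \frac{2 \left(\left(-3\right) \frac{1}{36}\right)}{9} = \frac{2}{9} \left(- \frac{1}{12}\right) = - \frac{1}{54} \approx -0.018519$)
$q \left(-20\right) = \left(- \frac{1}{54}\right) \left(-20\right) = \frac{10}{27}$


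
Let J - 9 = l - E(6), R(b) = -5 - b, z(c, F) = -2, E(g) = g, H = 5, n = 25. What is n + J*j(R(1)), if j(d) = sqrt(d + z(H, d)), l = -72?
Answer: 25 - 138*I*sqrt(2) ≈ 25.0 - 195.16*I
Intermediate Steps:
j(d) = sqrt(-2 + d) (j(d) = sqrt(d - 2) = sqrt(-2 + d))
J = -69 (J = 9 + (-72 - 1*6) = 9 + (-72 - 6) = 9 - 78 = -69)
n + J*j(R(1)) = 25 - 69*sqrt(-2 + (-5 - 1*1)) = 25 - 69*sqrt(-2 + (-5 - 1)) = 25 - 69*sqrt(-2 - 6) = 25 - 138*I*sqrt(2)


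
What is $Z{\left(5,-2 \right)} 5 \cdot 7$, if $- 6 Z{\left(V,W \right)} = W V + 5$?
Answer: $\frac{175}{6} \approx 29.167$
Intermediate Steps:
$Z{\left(V,W \right)} = - \frac{5}{6} - \frac{V W}{6}$ ($Z{\left(V,W \right)} = - \frac{W V + 5}{6} = - \frac{V W + 5}{6} = - \frac{5 + V W}{6} = - \frac{5}{6} - \frac{V W}{6}$)
$Z{\left(5,-2 \right)} 5 \cdot 7 = \left(- \frac{5}{6} - \frac{5}{6} \left(-2\right)\right) 5 \cdot 7 = \left(- \frac{5}{6} + \frac{5}{3}\right) 5 \cdot 7 = \frac{5}{6} \cdot 5 \cdot 7 = \frac{25}{6} \cdot 7 = \frac{175}{6}$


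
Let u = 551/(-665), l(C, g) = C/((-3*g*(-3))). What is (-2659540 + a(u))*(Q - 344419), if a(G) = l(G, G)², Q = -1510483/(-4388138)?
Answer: 325580576511951057521/355439178 ≈ 9.1600e+11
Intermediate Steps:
Q = 1510483/4388138 (Q = -1510483*(-1/4388138) = 1510483/4388138 ≈ 0.34422)
l(C, g) = C/(9*g) (l(C, g) = C/((9*g)) = C*(1/(9*g)) = C/(9*g))
u = -29/35 (u = 551*(-1/665) = -29/35 ≈ -0.82857)
a(G) = 1/81 (a(G) = (G/(9*G))² = (⅑)² = 1/81)
(-2659540 + a(u))*(Q - 344419) = (-2659540 + 1/81)*(1510483/4388138 - 344419) = -215422739/81*(-1511356591339/4388138) = 325580576511951057521/355439178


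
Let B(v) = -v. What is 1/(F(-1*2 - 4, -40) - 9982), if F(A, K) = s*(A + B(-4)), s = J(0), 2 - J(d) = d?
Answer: -1/9986 ≈ -0.00010014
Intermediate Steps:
J(d) = 2 - d
s = 2 (s = 2 - 1*0 = 2 + 0 = 2)
F(A, K) = 8 + 2*A (F(A, K) = 2*(A - 1*(-4)) = 2*(A + 4) = 2*(4 + A) = 8 + 2*A)
1/(F(-1*2 - 4, -40) - 9982) = 1/((8 + 2*(-1*2 - 4)) - 9982) = 1/((8 + 2*(-2 - 4)) - 9982) = 1/((8 + 2*(-6)) - 9982) = 1/((8 - 12) - 9982) = 1/(-4 - 9982) = 1/(-9986) = -1/9986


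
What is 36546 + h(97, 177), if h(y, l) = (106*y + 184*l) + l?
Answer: 79573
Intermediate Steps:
h(y, l) = 106*y + 185*l
36546 + h(97, 177) = 36546 + (106*97 + 185*177) = 36546 + (10282 + 32745) = 36546 + 43027 = 79573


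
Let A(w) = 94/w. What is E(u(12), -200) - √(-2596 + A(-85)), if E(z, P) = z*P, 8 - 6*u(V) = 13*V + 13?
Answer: 16100/3 - I*√18764090/85 ≈ 5366.7 - 50.962*I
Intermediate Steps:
u(V) = -⅚ - 13*V/6 (u(V) = 4/3 - (13*V + 13)/6 = 4/3 - (13 + 13*V)/6 = 4/3 + (-13/6 - 13*V/6) = -⅚ - 13*V/6)
E(z, P) = P*z
E(u(12), -200) - √(-2596 + A(-85)) = -200*(-⅚ - 13/6*12) - √(-2596 + 94/(-85)) = -200*(-⅚ - 26) - √(-2596 + 94*(-1/85)) = -200*(-161/6) - √(-2596 - 94/85) = 16100/3 - √(-220754/85) = 16100/3 - I*√18764090/85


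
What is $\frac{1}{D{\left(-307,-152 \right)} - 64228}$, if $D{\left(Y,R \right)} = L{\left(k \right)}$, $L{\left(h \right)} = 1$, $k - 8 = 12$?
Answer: $- \frac{1}{64227} \approx -1.557 \cdot 10^{-5}$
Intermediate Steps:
$k = 20$ ($k = 8 + 12 = 20$)
$D{\left(Y,R \right)} = 1$
$\frac{1}{D{\left(-307,-152 \right)} - 64228} = \frac{1}{1 - 64228} = \frac{1}{-64227} = - \frac{1}{64227}$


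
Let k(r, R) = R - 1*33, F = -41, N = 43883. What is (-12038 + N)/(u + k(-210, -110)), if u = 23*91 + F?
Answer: 31845/1909 ≈ 16.682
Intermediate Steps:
k(r, R) = -33 + R (k(r, R) = R - 33 = -33 + R)
u = 2052 (u = 23*91 - 41 = 2093 - 41 = 2052)
(-12038 + N)/(u + k(-210, -110)) = (-12038 + 43883)/(2052 + (-33 - 110)) = 31845/(2052 - 143) = 31845/1909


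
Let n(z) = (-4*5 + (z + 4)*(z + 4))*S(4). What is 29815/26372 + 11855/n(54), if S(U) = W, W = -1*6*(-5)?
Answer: 8693897/6962208 ≈ 1.2487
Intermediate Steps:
W = 30 (W = -6*(-5) = 30)
S(U) = 30
n(z) = -600 + 30*(4 + z)² (n(z) = (-4*5 + (z + 4)*(z + 4))*30 = (-20 + (4 + z)*(4 + z))*30 = (-20 + (4 + z)²)*30 = -600 + 30*(4 + z)²)
29815/26372 + 11855/n(54) = 29815/26372 + 11855/(-600 + 30*(4 + 54)²) = 29815*(1/26372) + 11855/(-600 + 30*58²) = 29815/26372 + 11855/(-600 + 30*3364) = 29815/26372 + 11855/(-600 + 100920) = 29815/26372 + 11855/100320 = 29815/26372 + 11855*(1/100320) = 29815/26372 + 2371/20064 = 8693897/6962208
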